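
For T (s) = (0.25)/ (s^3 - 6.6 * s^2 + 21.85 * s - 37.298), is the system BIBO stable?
Denominator: s^3 - 6.6*s^2 + 21.85*s - 37.298 = (s - 3.4)(s^2 - 3.2*s + 10.97). Poles: 1.6 + 2.9j, 1.6 - 2.9j, 3.4. All Re(p)<0: No (unstable)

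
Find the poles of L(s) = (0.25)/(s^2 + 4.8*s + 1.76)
Set denominator = 0: s^2 + 4.8*s + 1.76 = (s + 0.4)(s + 4.4) = 0 → Poles: -0.4, -4.4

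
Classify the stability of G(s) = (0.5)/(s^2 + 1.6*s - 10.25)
Denominator: s^2 + 1.6*s - 10.25 = (s - 2.5)(s + 4.1). Poles: -4.1, 2.5. Unstable (1 pole(s) in RHP)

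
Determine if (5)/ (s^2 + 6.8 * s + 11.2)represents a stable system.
Denominator: s^2 + 6.8*s + 11.2 = (s + 2.8)(s + 4). Poles: -2.8, -4. All Re(p)<0: Yes (stable)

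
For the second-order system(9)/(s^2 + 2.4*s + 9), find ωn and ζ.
Standard form: ωn²/(s²+2ζωn·s+ωn²).
const=9=ωn² → ωn=3, s coeff=2.4=2ζωn → ζ=0.4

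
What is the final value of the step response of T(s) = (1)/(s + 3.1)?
FVT: lim_{t→∞} y(t) = lim_{s→0} s*Y(s) where Y(s) = T(s)/s.
= lim_{s→0} T(s) = T(0) = num(0)/den(0) = 1/3.1 = 0.3226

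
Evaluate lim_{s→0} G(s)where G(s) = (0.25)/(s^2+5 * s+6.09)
DC gain = G(0) = num(0)/den(0) = 0.25/6.09 = 0.04105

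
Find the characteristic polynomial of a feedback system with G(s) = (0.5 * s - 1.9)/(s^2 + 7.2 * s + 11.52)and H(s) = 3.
Characteristic poly = G_den * H_den + G_num * H_num = (s^2 + 7.2*s + 11.52) + (1.5*s - 5.7) = s^2 + 8.7*s + 5.82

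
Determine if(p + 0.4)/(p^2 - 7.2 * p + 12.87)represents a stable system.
Denominator: p^2 - 7.2*p + 12.87 = (p - 3.3)(p - 3.9). Poles: 3.3, 3.9. All Re(p)<0: No (unstable)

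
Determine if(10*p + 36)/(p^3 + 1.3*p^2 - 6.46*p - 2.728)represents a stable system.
Denominator: p^3 + 1.3*p^2 - 6.46*p - 2.728 = (p - 2.2)(p + 0.4)(p + 3.1). Poles: -0.4, -3.1, 2.2. All Re(p)<0: No (unstable)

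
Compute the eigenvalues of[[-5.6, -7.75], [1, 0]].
Eigenvalues solve det(λI - A) = 0.
Characteristic polynomial: λ^2 + 5.6*λ + 7.75 = 0.
Factor: (λ + 3.1)(λ + 2.5) = 0.
Roots: -2.5, -3.1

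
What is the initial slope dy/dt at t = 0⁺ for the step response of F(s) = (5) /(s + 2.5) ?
IVT: y'(0⁺) = lim_{s→∞} s²·Y(s) = lim_{s→∞} s·F(s).
deg(num) = 0, deg(den) = 1, relative degree = 1, so s·F(s) → (leading num)/(leading den) = 5/1 = 5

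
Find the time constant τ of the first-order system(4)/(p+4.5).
First-order system: τ = -1/pole. Pole = -4.5. τ = -1/(-4.5) = 0.2222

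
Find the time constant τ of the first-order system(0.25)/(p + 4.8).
First-order system: τ = -1/pole. Pole = -4.8. τ = -1/(-4.8) = 0.2083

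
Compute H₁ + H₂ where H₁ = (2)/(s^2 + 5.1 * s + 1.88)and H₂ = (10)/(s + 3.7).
Parallel: H = H₁ + H₂ = (n₁·d₂ + n₂·d₁)/(d₁·d₂).
n₁·d₂ = 2*s + 7.4. n₂·d₁ = 10*s^2 + 51*s + 18.8. Sum = 10*s^2 + 53*s + 26.2. d₁·d₂ = s^3 + 8.8*s^2 + 20.75*s + 6.956.
H(s) = (10*s^2 + 53*s + 26.2)/(s^3 + 8.8*s^2 + 20.75*s + 6.956)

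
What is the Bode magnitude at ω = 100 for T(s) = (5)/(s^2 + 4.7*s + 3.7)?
Substitute s = j*100: T(j100) = -0.000499082 - 2.34655e-05j.
|T(j100)| = sqrt(Re² + Im²) = 0.0004996.
20*log₁₀(0.0004996) = -66.03 dB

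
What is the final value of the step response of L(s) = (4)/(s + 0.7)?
FVT: lim_{t→∞} y(t) = lim_{s→0} s*Y(s) where Y(s) = L(s)/s.
= lim_{s→0} L(s) = L(0) = num(0)/den(0) = 4/0.7 = 5.714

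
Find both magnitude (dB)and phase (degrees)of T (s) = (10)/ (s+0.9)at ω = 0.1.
Substitute s = j*0.1: T(j0.1) = 10.9756 - 1.21951j.
|T| = 20*log₁₀(sqrt(Re²+Im²)) = 20.86 dB.
∠T = atan2(Im, Re) = -6.34°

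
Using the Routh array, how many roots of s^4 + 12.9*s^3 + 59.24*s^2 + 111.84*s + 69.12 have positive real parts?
Routh array:
s^4: [1, 59.24, 69.12]; s^3: [12.9, 111.84]; s^2: [50.5702, 69.12]; s^1: [94.2081]; s^0: [69.12]
First column: [1, 12.9, 50.5702, 94.2081, 69.12]. Sign changes = RHP roots = 0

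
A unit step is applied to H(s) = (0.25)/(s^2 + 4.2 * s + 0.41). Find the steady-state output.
FVT: lim_{t→∞} y(t) = lim_{s→0} s*Y(s) where Y(s) = H(s)/s.
= lim_{s→0} H(s) = H(0) = num(0)/den(0) = 0.25/0.41 = 0.6098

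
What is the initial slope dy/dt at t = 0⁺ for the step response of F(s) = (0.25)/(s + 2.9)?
IVT: y'(0⁺) = lim_{s→∞} s²·Y(s) = lim_{s→∞} s·F(s).
deg(num) = 0, deg(den) = 1, relative degree = 1, so s·F(s) → (leading num)/(leading den) = 0.25/1 = 0.25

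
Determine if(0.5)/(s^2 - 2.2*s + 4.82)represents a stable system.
Denominator: s^2 - 2.2*s + 4.82. Poles: 1.1 + 1.9j, 1.1 - 1.9j. All Re(p)<0: No (unstable)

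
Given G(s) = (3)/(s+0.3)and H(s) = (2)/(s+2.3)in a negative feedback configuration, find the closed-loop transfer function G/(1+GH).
Closed-loop T = G/(1+GH).
Numerator: G_num * H_den = 3*s + 6.9.
Denominator: G_den * H_den + G_num * H_num = (s^2 + 2.6*s + 0.69) + (6) = s^2 + 2.6*s + 6.69.
T(s) = (3*s + 6.9)/(s^2 + 2.6*s + 6.69)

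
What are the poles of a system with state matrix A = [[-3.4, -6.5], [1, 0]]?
Eigenvalues solve det(λI - A) = 0.
Characteristic polynomial: λ^2 + 3.4*λ + 6.5 = 0.
Roots: -1.7 + 1.9j, -1.7 - 1.9j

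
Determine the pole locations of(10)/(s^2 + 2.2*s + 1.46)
Set denominator = 0: s^2 + 2.2*s + 1.46 = 0 → Poles: -1.1 + 0.5j, -1.1 - 0.5j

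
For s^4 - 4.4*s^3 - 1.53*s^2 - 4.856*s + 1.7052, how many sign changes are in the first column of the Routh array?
Routh array:
s^4: [1, -1.53, 1.7052]; s^3: [-4.4, -4.856]; s^2: [-2.63364, 1.7052]; s^1: [-7.70487]; s^0: [1.7052]
First column: [1, -4.4, -2.63364, -7.70487, 1.7052]. Sign changes = 2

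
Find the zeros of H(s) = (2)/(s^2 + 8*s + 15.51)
Numerator is a nonzero constant (2) → Zeros: none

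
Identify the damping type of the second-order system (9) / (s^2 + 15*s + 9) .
Standard form: ωn²/(s²+2ζωn·s+ωn²) gives ωn=3, ζ=2.5.
Overdamped (ζ = 2.5 > 1)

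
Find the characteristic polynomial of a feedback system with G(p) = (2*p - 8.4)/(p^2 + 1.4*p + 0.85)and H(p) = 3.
Characteristic poly = G_den * H_den + G_num * H_num = (p^2 + 1.4*p + 0.85) + (6*p - 25.2) = p^2 + 7.4*p - 24.35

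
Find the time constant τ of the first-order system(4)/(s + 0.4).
First-order system: τ = -1/pole. Pole = -0.4. τ = -1/(-0.4) = 2.5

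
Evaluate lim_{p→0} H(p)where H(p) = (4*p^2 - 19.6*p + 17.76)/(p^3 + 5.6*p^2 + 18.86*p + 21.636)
DC gain = H(0) = num(0)/den(0) = 17.76/21.636 = 0.8209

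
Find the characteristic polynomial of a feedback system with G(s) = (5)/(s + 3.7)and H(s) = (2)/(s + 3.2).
Characteristic poly = G_den * H_den + G_num * H_num = (s^2 + 6.9*s + 11.84) + (10) = s^2 + 6.9*s + 21.84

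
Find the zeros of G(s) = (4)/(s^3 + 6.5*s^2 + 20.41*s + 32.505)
Numerator is a nonzero constant (4) → Zeros: none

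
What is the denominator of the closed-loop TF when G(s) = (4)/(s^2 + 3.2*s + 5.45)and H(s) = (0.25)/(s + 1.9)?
Characteristic poly = G_den * H_den + G_num * H_num = (s^3 + 5.1*s^2 + 11.53*s + 10.355) + (1) = s^3 + 5.1*s^2 + 11.53*s + 11.355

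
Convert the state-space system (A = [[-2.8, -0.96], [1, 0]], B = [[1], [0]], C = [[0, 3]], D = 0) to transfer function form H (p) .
H(p) = C(pI - A)⁻¹B + D.
Characteristic polynomial det(pI - A) = p^2 + 2.8*p + 0.96.
Numerator from C·adj(pI-A)·B + D·det(pI-A) = 3.
H(p) = (3)/(p^2 + 2.8*p + 0.96)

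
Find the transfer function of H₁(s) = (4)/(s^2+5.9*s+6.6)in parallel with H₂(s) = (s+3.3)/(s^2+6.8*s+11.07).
Parallel: H = H₁ + H₂ = (n₁·d₂ + n₂·d₁)/(d₁·d₂).
n₁·d₂ = 4*s^2 + 27.2*s + 44.28. n₂·d₁ = s^3 + 9.2*s^2 + 26.07*s + 21.78. Sum = s^3 + 13.2*s^2 + 53.27*s + 66.06. d₁·d₂ = s^4 + 12.7*s^3 + 57.79*s^2 + 110.193*s + 73.062.
H(s) = (s^3 + 13.2*s^2 + 53.27*s + 66.06)/(s^4 + 12.7*s^3 + 57.79*s^2 + 110.193*s + 73.062)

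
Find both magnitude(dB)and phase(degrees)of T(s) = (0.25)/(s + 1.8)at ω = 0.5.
Substitute s = j*0.5: T(j0.5) = 0.12894 - 0.0358166j.
|T| = 20*log₁₀(sqrt(Re²+Im²)) = -17.47 dB.
∠T = atan2(Im, Re) = -15.52°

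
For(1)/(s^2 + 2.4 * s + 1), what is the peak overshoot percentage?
Standard form: ωn²/(s²+2ζωn·s+ωn²) → ωn = 1, ζ = 1.2.
ζ ≥ 1, so the response is non-oscillatory: peak overshoot = 0%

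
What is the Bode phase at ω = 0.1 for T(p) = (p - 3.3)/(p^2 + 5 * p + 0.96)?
Substitute p = j*0.1: T(j0.1) = -2.67679 + 1.5141j.
∠T(j0.1) = atan2(Im, Re) = atan2(1.5141, -2.67679) = 150.51°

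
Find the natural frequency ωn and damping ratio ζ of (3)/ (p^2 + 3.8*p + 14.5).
Underdamped: complex pole -1.9 + 3.3j. ωn = |pole| = 3.808, ζ = -Re(pole)/ωn = 0.499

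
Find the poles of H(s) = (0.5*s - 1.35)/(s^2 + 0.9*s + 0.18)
Set denominator = 0: s^2 + 0.9*s + 0.18 = (s + 0.6)(s + 0.3) = 0 → Poles: -0.3, -0.6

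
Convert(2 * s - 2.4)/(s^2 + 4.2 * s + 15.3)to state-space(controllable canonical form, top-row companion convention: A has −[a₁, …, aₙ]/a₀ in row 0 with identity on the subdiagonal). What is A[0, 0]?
Reachable canonical form for den = s^2 + 4.2*s + 15.3: top row of A = -[a₁,a₂,...,aₙ]/a₀, ones on the subdiagonal, zeros elsewhere.
A = [[-4.2, -15.3], [1, 0]].
A[0,0] = -4.2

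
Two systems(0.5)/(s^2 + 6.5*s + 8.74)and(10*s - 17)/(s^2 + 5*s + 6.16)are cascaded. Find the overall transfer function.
Series: H = H₁ · H₂ = (n₁·n₂)/(d₁·d₂).
Num: n₁·n₂ = 5*s - 8.5. Den: d₁·d₂ = s^4 + 11.5*s^3 + 47.4*s^2 + 83.74*s + 53.8384.
H(s) = (5*s - 8.5)/(s^4 + 11.5*s^3 + 47.4*s^2 + 83.74*s + 53.8384)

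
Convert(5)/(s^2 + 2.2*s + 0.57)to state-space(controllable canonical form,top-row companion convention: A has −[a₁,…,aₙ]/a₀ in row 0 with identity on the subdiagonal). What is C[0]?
Reachable canonical form: C = numerator coefficients (right-aligned, zero-padded to length n).
num = 5, C = [[0, 5]].
C[0] = 0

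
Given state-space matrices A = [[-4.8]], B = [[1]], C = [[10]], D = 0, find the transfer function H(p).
H(p) = C(pI - A)⁻¹B + D.
Characteristic polynomial det(pI - A) = p + 4.8.
Numerator from C·adj(pI-A)·B + D·det(pI-A) = 10.
H(p) = (10)/(p + 4.8)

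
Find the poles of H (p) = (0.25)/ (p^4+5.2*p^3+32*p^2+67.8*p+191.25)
Set denominator = 0: p^4 + 5.2*p^3 + 32*p^2 + 67.8*p + 191.25 = (p^2 + 4.2*p + 15.3)(p^2 + p + 12.5) = 0 → Poles: -0.5 + 3.5j, -0.5 - 3.5j, -2.1 + 3.3j, -2.1 - 3.3j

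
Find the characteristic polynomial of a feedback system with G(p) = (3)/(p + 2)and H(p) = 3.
Characteristic poly = G_den * H_den + G_num * H_num = (p + 2) + (9) = p + 11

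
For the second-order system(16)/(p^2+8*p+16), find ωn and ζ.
Standard form: ωn²/(p²+2ζωn·p+ωn²).
const=16=ωn² → ωn=4, p coeff=8=2ζωn → ζ=1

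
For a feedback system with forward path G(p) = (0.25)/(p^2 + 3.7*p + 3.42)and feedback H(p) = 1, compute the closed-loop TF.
Closed-loop T = G/(1+GH).
Numerator: G_num * H_den = 0.25.
Denominator: G_den * H_den + G_num * H_num = (p^2 + 3.7*p + 3.42) + (0.25) = p^2 + 3.7*p + 3.67.
T(p) = (0.25)/(p^2 + 3.7*p + 3.67)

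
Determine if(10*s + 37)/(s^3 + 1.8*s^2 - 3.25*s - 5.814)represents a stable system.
Denominator: s^3 + 1.8*s^2 - 3.25*s - 5.814 = (s - 1.8)(s + 1.7)(s + 1.9). Poles: -1.7, -1.9, 1.8. All Re(p)<0: No (unstable)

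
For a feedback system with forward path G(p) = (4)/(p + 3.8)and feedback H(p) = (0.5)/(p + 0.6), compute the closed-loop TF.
Closed-loop T = G/(1+GH).
Numerator: G_num * H_den = 4*p + 2.4.
Denominator: G_den * H_den + G_num * H_num = (p^2 + 4.4*p + 2.28) + (2) = p^2 + 4.4*p + 4.28.
T(p) = (4*p + 2.4)/(p^2 + 4.4*p + 4.28)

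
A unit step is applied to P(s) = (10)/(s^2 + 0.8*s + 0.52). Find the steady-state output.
FVT: lim_{t→∞} y(t) = lim_{s→0} s*Y(s) where Y(s) = P(s)/s.
= lim_{s→0} P(s) = P(0) = num(0)/den(0) = 10/0.52 = 19.23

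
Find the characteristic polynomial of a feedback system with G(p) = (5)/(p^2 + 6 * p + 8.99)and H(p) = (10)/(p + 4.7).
Characteristic poly = G_den * H_den + G_num * H_num = (p^3 + 10.7*p^2 + 37.19*p + 42.253) + (50) = p^3 + 10.7*p^2 + 37.19*p + 92.253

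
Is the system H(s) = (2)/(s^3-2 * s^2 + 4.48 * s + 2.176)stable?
Denominator: s^3 - 2*s^2 + 4.48*s + 2.176 = (s + 0.4)(s^2 - 2.4*s + 5.44). Poles: -0.4, 1.2 + 2j, 1.2 - 2j. All Re(p)<0: No (unstable)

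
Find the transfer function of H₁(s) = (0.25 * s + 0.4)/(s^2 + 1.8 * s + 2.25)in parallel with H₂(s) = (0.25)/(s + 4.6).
Parallel: H = H₁ + H₂ = (n₁·d₂ + n₂·d₁)/(d₁·d₂).
n₁·d₂ = 0.25*s^2 + 1.55*s + 1.84. n₂·d₁ = 0.25*s^2 + 0.45*s + 0.5625. Sum = 0.5*s^2 + 2*s + 2.4025. d₁·d₂ = s^3 + 6.4*s^2 + 10.53*s + 10.35.
H(s) = (0.5*s^2 + 2*s + 2.4025)/(s^3 + 6.4*s^2 + 10.53*s + 10.35)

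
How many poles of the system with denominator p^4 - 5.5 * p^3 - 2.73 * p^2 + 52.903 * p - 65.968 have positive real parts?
p^4 - 5.5*p^3 - 2.73*p^2 + 52.903*p - 65.968 = (p - 3.2)(p - 1.9)(p - 3.5)(p + 3.1). Poles: -3.1, 1.9, 3.2, 3.5. RHP poles (Re>0): 3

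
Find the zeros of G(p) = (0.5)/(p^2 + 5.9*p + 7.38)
Numerator is a nonzero constant (0.5) → Zeros: none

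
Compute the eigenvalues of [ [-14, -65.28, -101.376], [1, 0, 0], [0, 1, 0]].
Eigenvalues solve det(λI - A) = 0.
Characteristic polynomial: λ^3 + 14*λ^2 + 65.28*λ + 101.376 = 0.
Factor: (λ + 4.8)(λ + 4.4)(λ + 4.8) = 0.
Roots: -4.4, -4.8, -4.8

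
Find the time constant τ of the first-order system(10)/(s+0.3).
First-order system: τ = -1/pole. Pole = -0.3. τ = -1/(-0.3) = 3.333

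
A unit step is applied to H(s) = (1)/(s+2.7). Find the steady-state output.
FVT: lim_{t→∞} y(t) = lim_{s→0} s*Y(s) where Y(s) = H(s)/s.
= lim_{s→0} H(s) = H(0) = num(0)/den(0) = 1/2.7 = 0.3704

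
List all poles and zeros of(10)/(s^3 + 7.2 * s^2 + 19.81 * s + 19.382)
Set denominator = 0: s^3 + 7.2*s^2 + 19.81*s + 19.382 = (s + 2.2)(s^2 + 5*s + 8.81) = 0 → Poles: -2.2, -2.5 + 1.6j, -2.5 - 1.6j
Numerator is a nonzero constant (10) → Zeros: none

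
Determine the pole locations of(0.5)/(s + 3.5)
Set denominator = 0: s + 3.5 = 0 → Poles: -3.5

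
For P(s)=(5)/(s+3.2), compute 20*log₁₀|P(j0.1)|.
Substitute s = j*0.1: P(j0.1) = 1.56098 - 0.0487805j.
|P(j0.1)| = sqrt(Re² + Im²) = 1.562.
20*log₁₀(1.562) = 3.87 dB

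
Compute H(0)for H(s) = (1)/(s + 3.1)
DC gain = H(0) = num(0)/den(0) = 1/3.1 = 0.3226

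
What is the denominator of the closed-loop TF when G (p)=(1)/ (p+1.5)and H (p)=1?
Characteristic poly = G_den * H_den + G_num * H_num = (p + 1.5) + (1) = p + 2.5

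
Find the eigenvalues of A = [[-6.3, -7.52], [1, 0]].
Eigenvalues solve det(λI - A) = 0.
Characteristic polynomial: λ^2 + 6.3*λ + 7.52 = 0.
Factor: (λ + 4.7)(λ + 1.6) = 0.
Roots: -1.6, -4.7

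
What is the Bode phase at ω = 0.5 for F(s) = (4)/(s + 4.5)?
Substitute s = j*0.5: F(j0.5) = 0.878049 - 0.097561j.
∠F(j0.5) = atan2(Im, Re) = atan2(-0.097561, 0.878049) = -6.34°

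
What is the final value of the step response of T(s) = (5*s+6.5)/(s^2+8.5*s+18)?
FVT: lim_{t→∞} y(t) = lim_{s→0} s*Y(s) where Y(s) = T(s)/s.
= lim_{s→0} T(s) = T(0) = num(0)/den(0) = 6.5/18 = 0.3611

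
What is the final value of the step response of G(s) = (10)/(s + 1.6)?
FVT: lim_{t→∞} y(t) = lim_{s→0} s*Y(s) where Y(s) = G(s)/s.
= lim_{s→0} G(s) = G(0) = num(0)/den(0) = 10/1.6 = 6.25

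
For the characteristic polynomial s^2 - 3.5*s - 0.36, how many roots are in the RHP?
s^2 - 3.5*s - 0.36 = (s - 3.6)(s + 0.1). Poles: -0.1, 3.6. RHP poles (Re>0): 1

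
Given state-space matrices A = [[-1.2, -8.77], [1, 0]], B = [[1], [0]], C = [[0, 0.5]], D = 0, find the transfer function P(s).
P(s) = C(sI - A)⁻¹B + D.
Characteristic polynomial det(sI - A) = s^2 + 1.2*s + 8.77.
Numerator from C·adj(sI-A)·B + D·det(sI-A) = 0.5.
P(s) = (0.5)/(s^2 + 1.2*s + 8.77)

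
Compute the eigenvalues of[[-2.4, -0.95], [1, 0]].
Eigenvalues solve det(λI - A) = 0.
Characteristic polynomial: λ^2 + 2.4*λ + 0.95 = 0.
Factor: (λ + 1.9)(λ + 0.5) = 0.
Roots: -0.5, -1.9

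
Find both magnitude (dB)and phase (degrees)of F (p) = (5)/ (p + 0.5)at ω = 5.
Substitute p = j*5: F(j5) = 0.0990099 - 0.990099j.
|F| = 20*log₁₀(sqrt(Re²+Im²)) = -0.04 dB.
∠F = atan2(Im, Re) = -84.29°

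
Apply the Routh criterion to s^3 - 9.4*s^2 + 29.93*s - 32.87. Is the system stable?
Routh array:
s^3: [1, 29.93]; s^2: [-9.4, -32.87]; s^1: [26.4332]; s^0: [-32.87]
First column: [1, -9.4, 26.4332, -32.87]. Sign changes = 3.
No, unstable (3 RHP root(s))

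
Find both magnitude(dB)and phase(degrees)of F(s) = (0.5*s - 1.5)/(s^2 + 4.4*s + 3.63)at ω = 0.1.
Substitute s = j*0.1: F(j0.1) = -0.406678 + 0.0632426j.
|F| = 20*log₁₀(sqrt(Re²+Im²)) = -7.71 dB.
∠F = atan2(Im, Re) = 171.16°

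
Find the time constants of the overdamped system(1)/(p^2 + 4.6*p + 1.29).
Overdamped: real poles at -0.3, -4.3. τ = -1/pole → τ₁ = 3.333, τ₂ = 0.2326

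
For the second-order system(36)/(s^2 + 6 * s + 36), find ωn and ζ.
Standard form: ωn²/(s²+2ζωn·s+ωn²).
const=36=ωn² → ωn=6, s coeff=6=2ζωn → ζ=0.5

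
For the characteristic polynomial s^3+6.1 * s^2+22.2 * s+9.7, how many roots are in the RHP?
s^3 + 6.1*s^2 + 22.2*s + 9.7 = (s + 0.5)(s^2 + 5.6*s + 19.4). Poles: -0.5, -2.8 + 3.4j, -2.8 - 3.4j. RHP poles (Re>0): 0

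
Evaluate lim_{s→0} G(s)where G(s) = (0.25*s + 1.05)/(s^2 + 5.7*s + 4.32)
DC gain = G(0) = num(0)/den(0) = 1.05/4.32 = 0.2431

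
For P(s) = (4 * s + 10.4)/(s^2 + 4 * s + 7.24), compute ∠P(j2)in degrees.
Substitute s = j*2: P(j2) = 1.3114 - 0.768884j.
∠P(j2) = atan2(Im, Re) = atan2(-0.768884, 1.3114) = -30.38°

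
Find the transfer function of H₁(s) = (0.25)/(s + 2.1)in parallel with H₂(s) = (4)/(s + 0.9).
Parallel: H = H₁ + H₂ = (n₁·d₂ + n₂·d₁)/(d₁·d₂).
n₁·d₂ = 0.25*s + 0.225. n₂·d₁ = 4*s + 8.4. Sum = 4.25*s + 8.625. d₁·d₂ = s^2 + 3*s + 1.89.
H(s) = (4.25*s + 8.625)/(s^2 + 3*s + 1.89)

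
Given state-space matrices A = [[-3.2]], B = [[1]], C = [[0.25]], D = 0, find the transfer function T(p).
T(p) = C(pI - A)⁻¹B + D.
Characteristic polynomial det(pI - A) = p + 3.2.
Numerator from C·adj(pI-A)·B + D·det(pI-A) = 0.25.
T(p) = (0.25)/(p + 3.2)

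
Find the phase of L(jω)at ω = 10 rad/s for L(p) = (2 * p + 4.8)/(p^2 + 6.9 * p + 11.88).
Substitute p = j*10: L(j10) = 0.0764022 - 0.167139j.
∠L(j10) = atan2(Im, Re) = atan2(-0.167139, 0.0764022) = -65.43°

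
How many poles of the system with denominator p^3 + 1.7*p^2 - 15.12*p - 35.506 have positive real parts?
p^3 + 1.7*p^2 - 15.12*p - 35.506 = (p - 4.1)(p^2 + 5.8*p + 8.66). Poles: -2.9 + 0.5j, -2.9 - 0.5j, 4.1. RHP poles (Re>0): 1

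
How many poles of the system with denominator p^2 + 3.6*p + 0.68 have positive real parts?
p^2 + 3.6*p + 0.68 = (p + 0.2)(p + 3.4). Poles: -0.2, -3.4. RHP poles (Re>0): 0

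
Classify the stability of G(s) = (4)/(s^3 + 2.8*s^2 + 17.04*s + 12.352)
Denominator: s^3 + 2.8*s^2 + 17.04*s + 12.352 = (s + 0.8)(s^2 + 2*s + 15.44). Poles: -0.8, -1 + 3.8j, -1 - 3.8j. Stable (all poles in LHP)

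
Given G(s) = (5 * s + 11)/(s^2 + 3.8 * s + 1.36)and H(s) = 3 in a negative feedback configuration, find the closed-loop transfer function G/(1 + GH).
Closed-loop T = G/(1+GH).
Numerator: G_num * H_den = 5*s + 11.
Denominator: G_den * H_den + G_num * H_num = (s^2 + 3.8*s + 1.36) + (15*s + 33) = s^2 + 18.8*s + 34.36.
T(s) = (5*s + 11)/(s^2 + 18.8*s + 34.36)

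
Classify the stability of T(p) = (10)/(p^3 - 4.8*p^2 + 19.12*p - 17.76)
Denominator: p^3 - 4.8*p^2 + 19.12*p - 17.76 = (p - 1.2)(p^2 - 3.6*p + 14.8). Poles: 1.2, 1.8 + 3.4j, 1.8 - 3.4j. Unstable (3 pole(s) in RHP)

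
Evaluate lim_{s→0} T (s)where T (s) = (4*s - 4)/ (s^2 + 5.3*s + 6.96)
DC gain = T(0) = num(0)/den(0) = -4/6.96 = -0.5747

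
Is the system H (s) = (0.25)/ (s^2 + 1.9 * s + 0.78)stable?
Denominator: s^2 + 1.9*s + 0.78 = (s + 1.3)(s + 0.6). Poles: -0.6, -1.3. All Re(p)<0: Yes (stable)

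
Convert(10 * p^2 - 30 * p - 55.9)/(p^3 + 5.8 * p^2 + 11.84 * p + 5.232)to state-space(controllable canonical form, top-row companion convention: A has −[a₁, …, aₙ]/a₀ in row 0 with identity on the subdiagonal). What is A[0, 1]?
Reachable canonical form for den = p^3 + 5.8*p^2 + 11.84*p + 5.232: top row of A = -[a₁,a₂,...,aₙ]/a₀, ones on the subdiagonal, zeros elsewhere.
A = [[-5.8, -11.84, -5.232], [1, 0, 0], [0, 1, 0]].
A[0,1] = -11.84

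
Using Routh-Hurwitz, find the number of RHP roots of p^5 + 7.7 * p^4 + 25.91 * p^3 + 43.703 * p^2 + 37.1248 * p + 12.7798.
Routh array:
p^5: [1, 25.91, 37.1248]; p^4: [7.7, 43.703, 12.7798]; p^3: [20.2343, 35.4651]; p^2: [30.207, 12.7798]; p^1: [26.9045]; p^0: [12.7798]
First column: [1, 7.7, 20.2343, 30.207, 26.9045, 12.7798]. Sign changes = RHP roots = 0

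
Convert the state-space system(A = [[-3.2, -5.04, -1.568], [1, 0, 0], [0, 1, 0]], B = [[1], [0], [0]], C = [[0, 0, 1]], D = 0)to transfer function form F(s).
F(s) = C(sI - A)⁻¹B + D.
Characteristic polynomial det(sI - A) = s^3 + 3.2*s^2 + 5.04*s + 1.568.
Numerator from C·adj(sI-A)·B + D·det(sI-A) = 1.
F(s) = (1)/(s^3 + 3.2*s^2 + 5.04*s + 1.568)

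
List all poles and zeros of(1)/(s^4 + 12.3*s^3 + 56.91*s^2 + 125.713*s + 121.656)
Set denominator = 0: s^4 + 12.3*s^3 + 56.91*s^2 + 125.713*s + 121.656 = (s + 4.8)(s + 3.7)(s^2 + 3.8*s + 6.85) = 0 → Poles: -1.9 + 1.8j, -1.9 - 1.8j, -3.7, -4.8
Numerator is a nonzero constant (1) → Zeros: none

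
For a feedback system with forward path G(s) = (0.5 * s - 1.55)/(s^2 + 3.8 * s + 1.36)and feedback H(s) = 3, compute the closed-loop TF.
Closed-loop T = G/(1+GH).
Numerator: G_num * H_den = 0.5*s - 1.55.
Denominator: G_den * H_den + G_num * H_num = (s^2 + 3.8*s + 1.36) + (1.5*s - 4.65) = s^2 + 5.3*s - 3.29.
T(s) = (0.5*s - 1.55)/(s^2 + 5.3*s - 3.29)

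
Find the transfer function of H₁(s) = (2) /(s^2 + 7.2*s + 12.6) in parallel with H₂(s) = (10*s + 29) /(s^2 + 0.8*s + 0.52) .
Parallel: H = H₁ + H₂ = (n₁·d₂ + n₂·d₁)/(d₁·d₂).
n₁·d₂ = 2*s^2 + 1.6*s + 1.04. n₂·d₁ = 10*s^3 + 101*s^2 + 334.8*s + 365.4. Sum = 10*s^3 + 103*s^2 + 336.4*s + 366.44. d₁·d₂ = s^4 + 8*s^3 + 18.88*s^2 + 13.824*s + 6.552.
H(s) = (10*s^3 + 103*s^2 + 336.4*s + 366.44)/(s^4 + 8*s^3 + 18.88*s^2 + 13.824*s + 6.552)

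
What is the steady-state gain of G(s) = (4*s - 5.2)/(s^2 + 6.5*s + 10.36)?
DC gain = G(0) = num(0)/den(0) = -5.2/10.36 = -0.5019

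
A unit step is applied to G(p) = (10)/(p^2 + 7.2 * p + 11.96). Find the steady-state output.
FVT: lim_{t→∞} y(t) = lim_{p→0} p*Y(p) where Y(p) = G(p)/p.
= lim_{p→0} G(p) = G(0) = num(0)/den(0) = 10/11.96 = 0.8361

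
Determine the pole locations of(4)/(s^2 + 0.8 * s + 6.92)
Set denominator = 0: s^2 + 0.8*s + 6.92 = 0 → Poles: -0.4 + 2.6j, -0.4 - 2.6j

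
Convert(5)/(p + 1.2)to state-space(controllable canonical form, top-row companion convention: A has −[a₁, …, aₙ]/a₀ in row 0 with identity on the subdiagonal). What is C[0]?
Reachable canonical form: C = numerator coefficients (right-aligned, zero-padded to length n).
num = 5, C = [[5]].
C[0] = 5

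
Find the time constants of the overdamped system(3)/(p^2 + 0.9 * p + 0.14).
Overdamped: real poles at -0.7, -0.2. τ = -1/pole → τ₁ = 1.429, τ₂ = 5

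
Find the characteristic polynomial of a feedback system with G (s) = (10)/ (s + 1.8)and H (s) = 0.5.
Characteristic poly = G_den * H_den + G_num * H_num = (s + 1.8) + (5) = s + 6.8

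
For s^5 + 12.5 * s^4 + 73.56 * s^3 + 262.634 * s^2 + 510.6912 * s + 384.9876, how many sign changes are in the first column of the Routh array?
Routh array:
s^5: [1, 73.56, 510.6912]; s^4: [12.5, 262.634, 384.9876]; s^3: [52.54928, 479.892]; s^2: [148.481, 384.9876]; s^1: [343.64]; s^0: [384.9876]
First column: [1, 12.5, 52.54928, 148.481, 343.64, 384.9876]. Sign changes = 0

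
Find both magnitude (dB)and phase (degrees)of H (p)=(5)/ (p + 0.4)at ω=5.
Substitute p = j*5: H(j5) = 0.0794913 - 0.993641j.
|H| = 20*log₁₀(sqrt(Re²+Im²)) = -0.03 dB.
∠H = atan2(Im, Re) = -85.43°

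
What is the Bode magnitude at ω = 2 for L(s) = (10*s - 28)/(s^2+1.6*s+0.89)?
Substitute s = j*2: L(j2) = 7.58735 + 1.37605j.
|L(j2)| = sqrt(Re² + Im²) = 7.711.
20*log₁₀(7.711) = 17.74 dB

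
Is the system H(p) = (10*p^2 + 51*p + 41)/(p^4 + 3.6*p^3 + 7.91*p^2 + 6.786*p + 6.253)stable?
Denominator: p^4 + 3.6*p^3 + 7.91*p^2 + 6.786*p + 6.253 = (p^2 + 3*p + 4.81)(p^2 + 0.6*p + 1.3). Poles: -0.3 + 1.1j, -0.3 - 1.1j, -1.5 + 1.6j, -1.5 - 1.6j. All Re(p)<0: Yes (stable)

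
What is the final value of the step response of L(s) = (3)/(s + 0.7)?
FVT: lim_{t→∞} y(t) = lim_{s→0} s*Y(s) where Y(s) = L(s)/s.
= lim_{s→0} L(s) = L(0) = num(0)/den(0) = 3/0.7 = 4.286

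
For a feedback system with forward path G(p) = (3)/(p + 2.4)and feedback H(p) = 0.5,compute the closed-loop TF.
Closed-loop T = G/(1+GH).
Numerator: G_num * H_den = 3.
Denominator: G_den * H_den + G_num * H_num = (p + 2.4) + (1.5) = p + 3.9.
T(p) = (3)/(p + 3.9)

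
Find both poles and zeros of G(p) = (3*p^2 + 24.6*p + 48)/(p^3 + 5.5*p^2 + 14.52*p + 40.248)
Set denominator = 0: p^3 + 5.5*p^2 + 14.52*p + 40.248 = (p + 4.3)(p^2 + 1.2*p + 9.36) = 0 → Poles: -0.6 + 3j, -0.6 - 3j, -4.3
Set numerator = 0: 3*p^2 + 24.6*p + 48 = 3*(p + 5)(p + 3.2) = 0 → Zeros: -3.2, -5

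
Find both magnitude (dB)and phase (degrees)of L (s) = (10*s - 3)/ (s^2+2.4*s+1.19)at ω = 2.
Substitute s = j*2: L(j2) = 3.37567 - 1.35117j.
|L| = 20*log₁₀(sqrt(Re²+Im²)) = 11.21 dB.
∠L = atan2(Im, Re) = -21.81°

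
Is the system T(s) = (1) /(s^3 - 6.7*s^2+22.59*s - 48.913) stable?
Denominator: s^3 - 6.7*s^2 + 22.59*s - 48.913 = (s - 4.1)(s^2 - 2.6*s + 11.93). Poles: 1.3 + 3.2j, 1.3 - 3.2j, 4.1. All Re(p)<0: No (unstable)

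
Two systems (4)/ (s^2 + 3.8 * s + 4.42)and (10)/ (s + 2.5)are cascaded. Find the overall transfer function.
Series: H = H₁ · H₂ = (n₁·n₂)/(d₁·d₂).
Num: n₁·n₂ = 40. Den: d₁·d₂ = s^3 + 6.3*s^2 + 13.92*s + 11.05.
H(s) = (40)/(s^3 + 6.3*s^2 + 13.92*s + 11.05)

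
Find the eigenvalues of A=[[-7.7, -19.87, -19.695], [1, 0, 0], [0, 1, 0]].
Eigenvalues solve det(λI - A) = 0.
Characteristic polynomial: λ^3 + 7.7*λ^2 + 19.87*λ + 19.695 = 0.
Factor: (λ + 3.9)(λ^2 + 3.8*λ + 5.05) = 0.
Roots: -1.9 + 1.2j, -1.9 - 1.2j, -3.9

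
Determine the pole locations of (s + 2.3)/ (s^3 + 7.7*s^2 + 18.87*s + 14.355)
Set denominator = 0: s^3 + 7.7*s^2 + 18.87*s + 14.355 = (s + 1.5)(s + 2.9)(s + 3.3) = 0 → Poles: -1.5, -2.9, -3.3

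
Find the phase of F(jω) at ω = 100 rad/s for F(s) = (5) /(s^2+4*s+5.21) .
Substitute s = j*100: F(j100) = -0.000499461 - 1.99888e-05j.
∠F(j100) = atan2(Im, Re) = atan2(-1.99888e-05, -0.000499461) = -177.71°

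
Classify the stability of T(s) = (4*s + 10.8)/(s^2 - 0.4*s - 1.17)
Denominator: s^2 - 0.4*s - 1.17 = (s - 1.3)(s + 0.9). Poles: -0.9, 1.3. Unstable (1 pole(s) in RHP)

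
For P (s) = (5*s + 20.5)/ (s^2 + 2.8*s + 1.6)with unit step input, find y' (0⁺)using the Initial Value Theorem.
IVT: y'(0⁺) = lim_{s→∞} s²·Y(s) = lim_{s→∞} s·P(s).
deg(num) = 1, deg(den) = 2, relative degree = 1, so s·P(s) → (leading num)/(leading den) = 5/1 = 5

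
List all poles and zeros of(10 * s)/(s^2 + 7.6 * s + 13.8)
Set denominator = 0: s^2 + 7.6*s + 13.8 = (s + 4.6)(s + 3) = 0 → Poles: -3, -4.6
Set numerator = 0: 10*s = 0 → Zeros: 0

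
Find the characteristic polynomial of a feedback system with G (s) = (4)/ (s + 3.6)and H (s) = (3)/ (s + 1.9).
Characteristic poly = G_den * H_den + G_num * H_num = (s^2 + 5.5*s + 6.84) + (12) = s^2 + 5.5*s + 18.84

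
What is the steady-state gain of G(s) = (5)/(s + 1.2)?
DC gain = G(0) = num(0)/den(0) = 5/1.2 = 4.167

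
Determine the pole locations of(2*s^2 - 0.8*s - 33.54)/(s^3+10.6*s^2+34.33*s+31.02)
Set denominator = 0: s^3 + 10.6*s^2 + 34.33*s + 31.02 = (s + 1.5)(s + 4.4)(s + 4.7) = 0 → Poles: -1.5, -4.4, -4.7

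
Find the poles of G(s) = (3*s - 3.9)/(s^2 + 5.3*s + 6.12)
Set denominator = 0: s^2 + 5.3*s + 6.12 = (s + 1.7)(s + 3.6) = 0 → Poles: -1.7, -3.6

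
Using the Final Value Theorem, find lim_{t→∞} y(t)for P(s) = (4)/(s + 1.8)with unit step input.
FVT: lim_{t→∞} y(t) = lim_{s→0} s*Y(s) where Y(s) = P(s)/s.
= lim_{s→0} P(s) = P(0) = num(0)/den(0) = 4/1.8 = 2.222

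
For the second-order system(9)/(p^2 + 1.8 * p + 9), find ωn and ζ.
Standard form: ωn²/(p²+2ζωn·p+ωn²).
const=9=ωn² → ωn=3, p coeff=1.8=2ζωn → ζ=0.3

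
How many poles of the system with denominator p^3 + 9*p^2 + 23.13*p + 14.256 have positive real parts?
p^3 + 9*p^2 + 23.13*p + 14.256 = (p + 3.3)(p + 4.8)(p + 0.9). Poles: -0.9, -3.3, -4.8. RHP poles (Re>0): 0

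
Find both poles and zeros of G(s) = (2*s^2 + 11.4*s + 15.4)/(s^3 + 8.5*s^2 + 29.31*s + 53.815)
Set denominator = 0: s^3 + 8.5*s^2 + 29.31*s + 53.815 = (s + 4.7)(s^2 + 3.8*s + 11.45) = 0 → Poles: -1.9 + 2.8j, -1.9 - 2.8j, -4.7
Set numerator = 0: 2*s^2 + 11.4*s + 15.4 = 2*(s + 3.5)(s + 2.2) = 0 → Zeros: -2.2, -3.5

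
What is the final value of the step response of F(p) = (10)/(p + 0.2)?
FVT: lim_{t→∞} y(t) = lim_{p→0} p*Y(p) where Y(p) = F(p)/p.
= lim_{p→0} F(p) = F(0) = num(0)/den(0) = 10/0.2 = 50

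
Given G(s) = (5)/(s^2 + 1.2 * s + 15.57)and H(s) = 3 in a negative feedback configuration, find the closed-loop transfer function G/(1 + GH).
Closed-loop T = G/(1+GH).
Numerator: G_num * H_den = 5.
Denominator: G_den * H_den + G_num * H_num = (s^2 + 1.2*s + 15.57) + (15) = s^2 + 1.2*s + 30.57.
T(s) = (5)/(s^2 + 1.2*s + 30.57)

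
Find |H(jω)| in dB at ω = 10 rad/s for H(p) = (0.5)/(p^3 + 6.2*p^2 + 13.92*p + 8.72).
Substitute p = j*10: H(j10) = -0.000274205 + 0.000386134j.
|H(j10)| = sqrt(Re² + Im²) = 0.0004736.
20*log₁₀(0.0004736) = -66.49 dB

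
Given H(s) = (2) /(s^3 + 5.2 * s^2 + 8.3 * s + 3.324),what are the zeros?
Numerator is a nonzero constant (2) → Zeros: none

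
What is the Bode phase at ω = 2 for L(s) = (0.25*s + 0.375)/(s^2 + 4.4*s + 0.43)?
Substitute s = j*2: L(j2) = 0.0339442 - 0.0563842j.
∠L(j2) = atan2(Im, Re) = atan2(-0.0563842, 0.0339442) = -58.95°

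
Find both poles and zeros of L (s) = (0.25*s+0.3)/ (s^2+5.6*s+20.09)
Set denominator = 0: s^2 + 5.6*s + 20.09 = 0 → Poles: -2.8 + 3.5j, -2.8 - 3.5j
Set numerator = 0: 0.25*s + 0.3 = 0 → Zeros: -1.2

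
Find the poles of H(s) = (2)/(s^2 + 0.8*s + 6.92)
Set denominator = 0: s^2 + 0.8*s + 6.92 = 0 → Poles: -0.4 + 2.6j, -0.4 - 2.6j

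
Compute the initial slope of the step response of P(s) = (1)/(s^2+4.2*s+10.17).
IVT: y'(0⁺) = lim_{s→∞} s²·Y(s) = lim_{s→∞} s·P(s).
deg(num) = 0, deg(den) = 2, relative degree = 2 ≥ 2, so s·P(s) → 0. Initial slope = 0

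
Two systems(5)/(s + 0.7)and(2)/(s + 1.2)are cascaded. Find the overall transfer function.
Series: H = H₁ · H₂ = (n₁·n₂)/(d₁·d₂).
Num: n₁·n₂ = 10. Den: d₁·d₂ = s^2 + 1.9*s + 0.84.
H(s) = (10)/(s^2 + 1.9*s + 0.84)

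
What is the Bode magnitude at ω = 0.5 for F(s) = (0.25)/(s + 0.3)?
Substitute s = j*0.5: F(j0.5) = 0.220588 - 0.367647j.
|F(j0.5)| = sqrt(Re² + Im²) = 0.4287.
20*log₁₀(0.4287) = -7.36 dB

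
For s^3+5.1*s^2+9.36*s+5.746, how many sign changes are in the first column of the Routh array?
Routh array:
s^3: [1, 9.36]; s^2: [5.1, 5.746]; s^1: [8.23333]; s^0: [5.746]
First column: [1, 5.1, 8.23333, 5.746]. Sign changes = 0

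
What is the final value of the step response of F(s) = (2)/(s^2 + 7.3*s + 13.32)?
FVT: lim_{t→∞} y(t) = lim_{s→0} s*Y(s) where Y(s) = F(s)/s.
= lim_{s→0} F(s) = F(0) = num(0)/den(0) = 2/13.32 = 0.1502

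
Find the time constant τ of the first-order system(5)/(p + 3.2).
First-order system: τ = -1/pole. Pole = -3.2. τ = -1/(-3.2) = 0.3125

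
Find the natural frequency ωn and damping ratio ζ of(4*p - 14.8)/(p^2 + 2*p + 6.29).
Underdamped: complex pole -1 + 2.3j. ωn = |pole| = 2.508, ζ = -Re(pole)/ωn = 0.3987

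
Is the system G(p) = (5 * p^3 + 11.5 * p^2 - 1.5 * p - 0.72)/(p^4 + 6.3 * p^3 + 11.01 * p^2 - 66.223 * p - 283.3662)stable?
Denominator: p^4 + 6.3*p^3 + 11.01*p^2 - 66.223*p - 283.3662 = (p - 3.4)(p + 3.9)(p^2 + 5.8*p + 21.37). Poles: -2.9 + 3.6j, -2.9 - 3.6j, -3.9, 3.4. All Re(p)<0: No (unstable)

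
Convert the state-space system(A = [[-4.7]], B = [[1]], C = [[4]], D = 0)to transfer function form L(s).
L(s) = C(sI - A)⁻¹B + D.
Characteristic polynomial det(sI - A) = s + 4.7.
Numerator from C·adj(sI-A)·B + D·det(sI-A) = 4.
L(s) = (4)/(s + 4.7)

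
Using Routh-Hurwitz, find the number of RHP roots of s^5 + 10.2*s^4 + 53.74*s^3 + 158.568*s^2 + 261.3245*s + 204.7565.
Routh array:
s^5: [1, 53.74, 261.3245]; s^4: [10.2, 158.568, 204.7565]; s^3: [38.1941, 241.25]; s^2: [94.1405, 204.7565]; s^1: [158.178]; s^0: [204.7565]
First column: [1, 10.2, 38.1941, 94.1405, 158.178, 204.7565]. Sign changes = RHP roots = 0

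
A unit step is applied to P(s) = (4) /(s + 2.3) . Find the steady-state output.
FVT: lim_{t→∞} y(t) = lim_{s→0} s*Y(s) where Y(s) = P(s)/s.
= lim_{s→0} P(s) = P(0) = num(0)/den(0) = 4/2.3 = 1.739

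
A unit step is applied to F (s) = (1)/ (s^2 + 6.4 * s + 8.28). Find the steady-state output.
FVT: lim_{t→∞} y(t) = lim_{s→0} s*Y(s) where Y(s) = F(s)/s.
= lim_{s→0} F(s) = F(0) = num(0)/den(0) = 1/8.28 = 0.1208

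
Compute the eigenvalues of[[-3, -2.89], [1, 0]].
Eigenvalues solve det(λI - A) = 0.
Characteristic polynomial: λ^2 + 3*λ + 2.89 = 0.
Roots: -1.5 + 0.8j, -1.5 - 0.8j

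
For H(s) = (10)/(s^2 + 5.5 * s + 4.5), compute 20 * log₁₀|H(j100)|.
Substitute s = j*100: H(j100) = -0.00099743 - 5.48834e-05j.
|H(j100)| = sqrt(Re² + Im²) = 0.0009989.
20*log₁₀(0.0009989) = -60.01 dB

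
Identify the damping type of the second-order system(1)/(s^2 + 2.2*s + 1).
Standard form: ωn²/(s²+2ζωn·s+ωn²) gives ωn=1, ζ=1.1.
Overdamped (ζ = 1.1 > 1)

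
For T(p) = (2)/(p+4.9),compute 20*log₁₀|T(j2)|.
Substitute p = j*2: T(j2) = 0.349875 - 0.142806j.
|T(j2)| = sqrt(Re² + Im²) = 0.3779.
20*log₁₀(0.3779) = -8.45 dB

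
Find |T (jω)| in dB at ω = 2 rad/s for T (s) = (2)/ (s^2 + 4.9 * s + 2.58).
Substitute s = j*2: T(j2) = -0.0289629 - 0.199885j.
|T(j2)| = sqrt(Re² + Im²) = 0.202.
20*log₁₀(0.202) = -13.89 dB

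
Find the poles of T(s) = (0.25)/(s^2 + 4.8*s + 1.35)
Set denominator = 0: s^2 + 4.8*s + 1.35 = (s + 0.3)(s + 4.5) = 0 → Poles: -0.3, -4.5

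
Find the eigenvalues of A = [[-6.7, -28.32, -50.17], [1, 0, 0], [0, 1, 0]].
Eigenvalues solve det(λI - A) = 0.
Characteristic polynomial: λ^3 + 6.7*λ^2 + 28.32*λ + 50.17 = 0.
Factor: (λ + 2.9)(λ^2 + 3.8*λ + 17.3) = 0.
Roots: -1.9 + 3.7j, -1.9 - 3.7j, -2.9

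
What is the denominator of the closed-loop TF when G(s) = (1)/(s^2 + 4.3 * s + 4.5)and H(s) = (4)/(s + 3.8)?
Characteristic poly = G_den * H_den + G_num * H_num = (s^3 + 8.1*s^2 + 20.84*s + 17.1) + (4) = s^3 + 8.1*s^2 + 20.84*s + 21.1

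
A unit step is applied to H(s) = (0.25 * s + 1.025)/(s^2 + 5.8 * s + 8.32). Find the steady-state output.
FVT: lim_{t→∞} y(t) = lim_{s→0} s*Y(s) where Y(s) = H(s)/s.
= lim_{s→0} H(s) = H(0) = num(0)/den(0) = 1.025/8.32 = 0.1232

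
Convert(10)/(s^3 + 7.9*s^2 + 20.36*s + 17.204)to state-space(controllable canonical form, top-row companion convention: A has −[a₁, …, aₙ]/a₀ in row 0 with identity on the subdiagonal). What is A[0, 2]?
Reachable canonical form for den = s^3 + 7.9*s^2 + 20.36*s + 17.204: top row of A = -[a₁,a₂,...,aₙ]/a₀, ones on the subdiagonal, zeros elsewhere.
A = [[-7.9, -20.36, -17.204], [1, 0, 0], [0, 1, 0]].
A[0,2] = -17.204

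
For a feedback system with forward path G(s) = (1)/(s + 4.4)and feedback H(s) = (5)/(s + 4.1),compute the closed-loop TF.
Closed-loop T = G/(1+GH).
Numerator: G_num * H_den = s + 4.1.
Denominator: G_den * H_den + G_num * H_num = (s^2 + 8.5*s + 18.04) + (5) = s^2 + 8.5*s + 23.04.
T(s) = (s + 4.1)/(s^2 + 8.5*s + 23.04)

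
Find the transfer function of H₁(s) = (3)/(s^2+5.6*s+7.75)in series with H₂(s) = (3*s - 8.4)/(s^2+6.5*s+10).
Series: H = H₁ · H₂ = (n₁·n₂)/(d₁·d₂).
Num: n₁·n₂ = 9*s - 25.2. Den: d₁·d₂ = s^4 + 12.1*s^3 + 54.15*s^2 + 106.375*s + 77.5.
H(s) = (9*s - 25.2)/(s^4 + 12.1*s^3 + 54.15*s^2 + 106.375*s + 77.5)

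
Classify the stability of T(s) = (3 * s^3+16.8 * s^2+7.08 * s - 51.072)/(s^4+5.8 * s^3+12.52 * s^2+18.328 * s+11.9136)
Denominator: s^4 + 5.8*s^3 + 12.52*s^2 + 18.328*s + 11.9136 = (s + 1.2)(s + 3.4)(s^2 + 1.2*s + 2.92). Poles: -0.6 + 1.6j, -0.6 - 1.6j, -1.2, -3.4. Stable (all poles in LHP)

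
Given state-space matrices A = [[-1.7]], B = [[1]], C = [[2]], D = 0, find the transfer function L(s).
L(s) = C(sI - A)⁻¹B + D.
Characteristic polynomial det(sI - A) = s + 1.7.
Numerator from C·adj(sI-A)·B + D·det(sI-A) = 2.
L(s) = (2)/(s + 1.7)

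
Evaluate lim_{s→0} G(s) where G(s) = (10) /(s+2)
DC gain = G(0) = num(0)/den(0) = 10/2 = 5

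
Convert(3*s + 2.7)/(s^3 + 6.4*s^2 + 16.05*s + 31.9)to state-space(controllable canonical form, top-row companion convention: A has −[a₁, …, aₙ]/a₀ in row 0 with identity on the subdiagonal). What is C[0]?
Reachable canonical form: C = numerator coefficients (right-aligned, zero-padded to length n).
num = 3*s + 2.7, C = [[0, 3, 2.7]].
C[0] = 0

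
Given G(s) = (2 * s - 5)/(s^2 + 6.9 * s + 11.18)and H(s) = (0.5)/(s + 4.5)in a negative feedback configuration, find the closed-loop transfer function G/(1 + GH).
Closed-loop T = G/(1+GH).
Numerator: G_num * H_den = 2*s^2 + 4*s - 22.5.
Denominator: G_den * H_den + G_num * H_num = (s^3 + 11.4*s^2 + 42.23*s + 50.31) + (s - 2.5) = s^3 + 11.4*s^2 + 43.23*s + 47.81.
T(s) = (2*s^2 + 4*s - 22.5)/(s^3 + 11.4*s^2 + 43.23*s + 47.81)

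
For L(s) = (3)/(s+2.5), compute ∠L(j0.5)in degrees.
Substitute s = j*0.5: L(j0.5) = 1.15385 - 0.230769j.
∠L(j0.5) = atan2(Im, Re) = atan2(-0.230769, 1.15385) = -11.31°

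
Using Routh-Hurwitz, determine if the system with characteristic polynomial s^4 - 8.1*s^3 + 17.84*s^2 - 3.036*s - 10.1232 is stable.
Routh array:
s^4: [1, 17.84, -10.1232]; s^3: [-8.1, -3.036]; s^2: [17.4652, -10.1232]; s^1: [-7.73094]; s^0: [-10.1232]
First column: [1, -8.1, 17.4652, -7.73094, -10.1232]. Sign changes = 3.
No, unstable (3 RHP root(s))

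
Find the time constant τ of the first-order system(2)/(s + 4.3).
First-order system: τ = -1/pole. Pole = -4.3. τ = -1/(-4.3) = 0.2326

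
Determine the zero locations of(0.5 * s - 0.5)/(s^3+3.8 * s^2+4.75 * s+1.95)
Set numerator = 0: 0.5*s - 0.5 = 0 → Zeros: 1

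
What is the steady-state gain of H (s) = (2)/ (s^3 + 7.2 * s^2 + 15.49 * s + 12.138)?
DC gain = H(0) = num(0)/den(0) = 2/12.138 = 0.1648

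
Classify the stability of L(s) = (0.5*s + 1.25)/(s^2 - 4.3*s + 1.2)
Denominator: s^2 - 4.3*s + 1.2 = (s - 0.3)(s - 4). Poles: 0.3, 4. Unstable (2 pole(s) in RHP)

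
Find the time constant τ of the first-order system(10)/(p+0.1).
First-order system: τ = -1/pole. Pole = -0.1. τ = -1/(-0.1) = 10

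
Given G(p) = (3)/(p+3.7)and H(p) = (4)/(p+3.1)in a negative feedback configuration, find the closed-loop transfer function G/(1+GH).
Closed-loop T = G/(1+GH).
Numerator: G_num * H_den = 3*p + 9.3.
Denominator: G_den * H_den + G_num * H_num = (p^2 + 6.8*p + 11.47) + (12) = p^2 + 6.8*p + 23.47.
T(p) = (3*p + 9.3)/(p^2 + 6.8*p + 23.47)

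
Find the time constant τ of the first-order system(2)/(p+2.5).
First-order system: τ = -1/pole. Pole = -2.5. τ = -1/(-2.5) = 0.4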